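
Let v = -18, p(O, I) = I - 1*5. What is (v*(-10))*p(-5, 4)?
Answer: -180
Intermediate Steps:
p(O, I) = -5 + I (p(O, I) = I - 5 = -5 + I)
(v*(-10))*p(-5, 4) = (-18*(-10))*(-5 + 4) = 180*(-1) = -180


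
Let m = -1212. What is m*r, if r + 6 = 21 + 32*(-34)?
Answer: 1300476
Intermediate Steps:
r = -1073 (r = -6 + (21 + 32*(-34)) = -6 + (21 - 1088) = -6 - 1067 = -1073)
m*r = -1212*(-1073) = 1300476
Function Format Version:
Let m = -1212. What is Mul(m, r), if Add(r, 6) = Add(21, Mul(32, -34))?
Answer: 1300476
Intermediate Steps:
r = -1073 (r = Add(-6, Add(21, Mul(32, -34))) = Add(-6, Add(21, -1088)) = Add(-6, -1067) = -1073)
Mul(m, r) = Mul(-1212, -1073) = 1300476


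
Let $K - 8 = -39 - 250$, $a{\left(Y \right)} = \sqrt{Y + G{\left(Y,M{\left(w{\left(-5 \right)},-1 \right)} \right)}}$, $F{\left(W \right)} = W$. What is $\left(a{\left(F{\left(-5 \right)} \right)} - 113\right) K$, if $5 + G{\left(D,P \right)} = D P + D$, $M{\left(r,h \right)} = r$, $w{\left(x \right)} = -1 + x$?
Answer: $31753 - 281 \sqrt{15} \approx 30665.0$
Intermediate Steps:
$G{\left(D,P \right)} = -5 + D + D P$ ($G{\left(D,P \right)} = -5 + \left(D P + D\right) = -5 + \left(D + D P\right) = -5 + D + D P$)
$a{\left(Y \right)} = \sqrt{-5 - 4 Y}$ ($a{\left(Y \right)} = \sqrt{Y + \left(-5 + Y + Y \left(-1 - 5\right)\right)} = \sqrt{Y + \left(-5 + Y + Y \left(-6\right)\right)} = \sqrt{Y - \left(5 + 5 Y\right)} = \sqrt{-5 - 4 Y}$)
$K = -281$ ($K = 8 - 289 = -281$)
$\left(a{\left(F{\left(-5 \right)} \right)} - 113\right) K = \left(\sqrt{-5 - -20} - 113\right) \left(-281\right) = \left(\sqrt{-5 + 20} - 113\right) \left(-281\right) = \left(\sqrt{15} - 113\right) \left(-281\right) = \left(-113 + \sqrt{15}\right) \left(-281\right) = 31753 - 281 \sqrt{15}$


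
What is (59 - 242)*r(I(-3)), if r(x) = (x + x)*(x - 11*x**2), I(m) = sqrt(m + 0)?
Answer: 1098 - 12078*I*sqrt(3) ≈ 1098.0 - 20920.0*I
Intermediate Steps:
I(m) = sqrt(m)
r(x) = 2*x*(x - 11*x**2) (r(x) = (2*x)*(x - 11*x**2) = 2*x*(x - 11*x**2))
(59 - 242)*r(I(-3)) = (59 - 242)*((sqrt(-3))**2*(2 - 22*I*sqrt(3))) = -183*(I*sqrt(3))**2*(2 - 22*I*sqrt(3)) = -(-549)*(2 - 22*I*sqrt(3)) = -183*(-6 + 66*I*sqrt(3)) = 1098 - 12078*I*sqrt(3)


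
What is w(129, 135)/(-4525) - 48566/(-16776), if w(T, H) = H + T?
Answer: 107666143/37955700 ≈ 2.8366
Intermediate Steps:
w(129, 135)/(-4525) - 48566/(-16776) = (135 + 129)/(-4525) - 48566/(-16776) = 264*(-1/4525) - 48566*(-1/16776) = -264/4525 + 24283/8388 = 107666143/37955700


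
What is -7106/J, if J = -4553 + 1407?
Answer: 323/143 ≈ 2.2587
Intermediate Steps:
J = -3146
-7106/J = -7106/(-3146) = -7106*(-1/3146) = 323/143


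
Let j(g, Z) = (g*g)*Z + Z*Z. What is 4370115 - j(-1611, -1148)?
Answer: 2982480719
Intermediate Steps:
j(g, Z) = Z² + Z*g² (j(g, Z) = g²*Z + Z² = Z*g² + Z² = Z² + Z*g²)
4370115 - j(-1611, -1148) = 4370115 - (-1148)*(-1148 + (-1611)²) = 4370115 - (-1148)*(-1148 + 2595321) = 4370115 - (-1148)*2594173 = 4370115 - 1*(-2978110604) = 4370115 + 2978110604 = 2982480719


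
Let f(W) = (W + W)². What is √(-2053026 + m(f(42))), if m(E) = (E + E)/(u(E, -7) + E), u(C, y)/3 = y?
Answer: I*√230400617730/335 ≈ 1432.8*I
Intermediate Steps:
u(C, y) = 3*y
f(W) = 4*W² (f(W) = (2*W)² = 4*W²)
m(E) = 2*E/(-21 + E) (m(E) = (E + E)/(3*(-7) + E) = (2*E)/(-21 + E) = 2*E/(-21 + E))
√(-2053026 + m(f(42))) = √(-2053026 + 2*(4*42²)/(-21 + 4*42²)) = √(-2053026 + 2*(4*1764)/(-21 + 4*1764)) = √(-2053026 + 2*7056/(-21 + 7056)) = √(-2053026 + 2*7056/7035) = √(-2053026 + 2*7056*(1/7035)) = √(-2053026 + 672/335) = √(-687763038/335) = I*√230400617730/335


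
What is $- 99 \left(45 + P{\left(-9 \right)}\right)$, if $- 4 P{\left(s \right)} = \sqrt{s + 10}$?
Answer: $- \frac{17721}{4} \approx -4430.3$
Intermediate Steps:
$P{\left(s \right)} = - \frac{\sqrt{10 + s}}{4}$ ($P{\left(s \right)} = - \frac{\sqrt{s + 10}}{4} = - \frac{\sqrt{10 + s}}{4}$)
$- 99 \left(45 + P{\left(-9 \right)}\right) = - 99 \left(45 - \frac{\sqrt{10 - 9}}{4}\right) = - 99 \left(45 - \frac{\sqrt{1}}{4}\right) = - 99 \left(45 - \frac{1}{4}\right) = \left(-99\right) \frac{179}{4} = - \frac{17721}{4}$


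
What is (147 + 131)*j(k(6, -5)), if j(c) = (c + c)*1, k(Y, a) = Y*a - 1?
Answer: -17236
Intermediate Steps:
k(Y, a) = -1 + Y*a
j(c) = 2*c (j(c) = (2*c)*1 = 2*c)
(147 + 131)*j(k(6, -5)) = (147 + 131)*(2*(-1 + 6*(-5))) = 278*(2*(-1 - 30)) = 278*(2*(-31)) = 278*(-62) = -17236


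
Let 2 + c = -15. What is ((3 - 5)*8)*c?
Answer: 272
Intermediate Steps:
c = -17 (c = -2 - 15 = -17)
((3 - 5)*8)*c = ((3 - 5)*8)*(-17) = -2*8*(-17) = -16*(-17) = 272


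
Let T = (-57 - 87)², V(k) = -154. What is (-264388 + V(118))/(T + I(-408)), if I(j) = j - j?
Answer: -132271/10368 ≈ -12.758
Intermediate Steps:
T = 20736 (T = (-144)² = 20736)
I(j) = 0
(-264388 + V(118))/(T + I(-408)) = (-264388 - 154)/(20736 + 0) = -264542/20736 = -264542*1/20736 = -132271/10368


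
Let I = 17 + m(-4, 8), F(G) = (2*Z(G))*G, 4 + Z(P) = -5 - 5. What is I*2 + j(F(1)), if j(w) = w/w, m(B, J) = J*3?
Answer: 83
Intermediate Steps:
m(B, J) = 3*J
Z(P) = -14 (Z(P) = -4 + (-5 - 5) = -4 - 10 = -14)
F(G) = -28*G (F(G) = (2*(-14))*G = -28*G)
j(w) = 1
I = 41 (I = 17 + 3*8 = 17 + 24 = 41)
I*2 + j(F(1)) = 41*2 + 1 = 82 + 1 = 83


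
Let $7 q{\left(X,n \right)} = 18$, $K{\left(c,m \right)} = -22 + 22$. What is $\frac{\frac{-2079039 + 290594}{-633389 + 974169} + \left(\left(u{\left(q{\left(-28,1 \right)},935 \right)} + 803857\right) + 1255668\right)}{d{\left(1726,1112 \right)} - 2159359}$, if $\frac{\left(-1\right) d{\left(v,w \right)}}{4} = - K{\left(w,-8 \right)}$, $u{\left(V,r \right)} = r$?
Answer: $- \frac{140432354071}{147173272004} \approx -0.9542$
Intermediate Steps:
$K{\left(c,m \right)} = 0$
$q{\left(X,n \right)} = \frac{18}{7}$ ($q{\left(X,n \right)} = \frac{1}{7} \cdot 18 = \frac{18}{7}$)
$d{\left(v,w \right)} = 0$ ($d{\left(v,w \right)} = - 4 \left(\left(-1\right) 0\right) = \left(-4\right) 0 = 0$)
$\frac{\frac{-2079039 + 290594}{-633389 + 974169} + \left(\left(u{\left(q{\left(-28,1 \right)},935 \right)} + 803857\right) + 1255668\right)}{d{\left(1726,1112 \right)} - 2159359} = \frac{\frac{-2079039 + 290594}{-633389 + 974169} + \left(\left(935 + 803857\right) + 1255668\right)}{0 - 2159359} = \frac{- \frac{1788445}{340780} + \left(804792 + 1255668\right)}{-2159359} = \left(\left(-1788445\right) \frac{1}{340780} + 2060460\right) \left(- \frac{1}{2159359}\right) = \left(- \frac{357689}{68156} + 2060460\right) \left(- \frac{1}{2159359}\right) = \frac{140432354071}{68156} \left(- \frac{1}{2159359}\right) = - \frac{140432354071}{147173272004}$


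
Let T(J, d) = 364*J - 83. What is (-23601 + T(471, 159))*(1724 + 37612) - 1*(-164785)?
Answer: 5812452145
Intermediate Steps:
T(J, d) = -83 + 364*J
(-23601 + T(471, 159))*(1724 + 37612) - 1*(-164785) = (-23601 + (-83 + 364*471))*(1724 + 37612) - 1*(-164785) = (-23601 + (-83 + 171444))*39336 + 164785 = (-23601 + 171361)*39336 + 164785 = 147760*39336 + 164785 = 5812287360 + 164785 = 5812452145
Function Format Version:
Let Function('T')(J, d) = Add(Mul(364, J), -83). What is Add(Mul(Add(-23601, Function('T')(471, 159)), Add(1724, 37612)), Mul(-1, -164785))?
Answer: 5812452145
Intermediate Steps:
Function('T')(J, d) = Add(-83, Mul(364, J))
Add(Mul(Add(-23601, Function('T')(471, 159)), Add(1724, 37612)), Mul(-1, -164785)) = Add(Mul(Add(-23601, Add(-83, Mul(364, 471))), Add(1724, 37612)), Mul(-1, -164785)) = Add(Mul(Add(-23601, Add(-83, 171444)), 39336), 164785) = Add(Mul(Add(-23601, 171361), 39336), 164785) = Add(Mul(147760, 39336), 164785) = Add(5812287360, 164785) = 5812452145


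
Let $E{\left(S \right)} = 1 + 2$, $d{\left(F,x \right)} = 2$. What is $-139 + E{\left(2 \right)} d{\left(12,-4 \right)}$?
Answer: $-133$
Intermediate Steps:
$E{\left(S \right)} = 3$
$-139 + E{\left(2 \right)} d{\left(12,-4 \right)} = -139 + 3 \cdot 2 = -139 + 6 = -133$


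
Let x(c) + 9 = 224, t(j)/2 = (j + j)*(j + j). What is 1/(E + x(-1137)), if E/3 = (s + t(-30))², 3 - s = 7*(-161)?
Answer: 1/208166915 ≈ 4.8038e-9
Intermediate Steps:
t(j) = 8*j² (t(j) = 2*((j + j)*(j + j)) = 2*((2*j)*(2*j)) = 2*(4*j²) = 8*j²)
x(c) = 215 (x(c) = -9 + 224 = 215)
s = 1130 (s = 3 - 7*(-161) = 3 - 1*(-1127) = 3 + 1127 = 1130)
E = 208166700 (E = 3*(1130 + 8*(-30)²)² = 3*(1130 + 8*900)² = 3*(1130 + 7200)² = 3*8330² = 3*69388900 = 208166700)
1/(E + x(-1137)) = 1/(208166700 + 215) = 1/208166915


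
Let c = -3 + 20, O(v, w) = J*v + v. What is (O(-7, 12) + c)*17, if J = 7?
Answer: -663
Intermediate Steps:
O(v, w) = 8*v (O(v, w) = 7*v + v = 8*v)
c = 17
(O(-7, 12) + c)*17 = (8*(-7) + 17)*17 = (-56 + 17)*17 = -39*17 = -663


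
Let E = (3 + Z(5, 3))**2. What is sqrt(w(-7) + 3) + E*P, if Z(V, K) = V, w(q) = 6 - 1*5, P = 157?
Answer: 10050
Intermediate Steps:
w(q) = 1 (w(q) = 6 - 5 = 1)
E = 64 (E = (3 + 5)**2 = 8**2 = 64)
sqrt(w(-7) + 3) + E*P = sqrt(1 + 3) + 64*157 = sqrt(4) + 10048 = 2 + 10048 = 10050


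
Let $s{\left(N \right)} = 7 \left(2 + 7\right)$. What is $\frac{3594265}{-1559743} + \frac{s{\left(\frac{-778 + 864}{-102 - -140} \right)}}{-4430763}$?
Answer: $- \frac{1769492737556}{767872397101} \approx -2.3044$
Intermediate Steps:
$s{\left(N \right)} = 63$ ($s{\left(N \right)} = 7 \cdot 9 = 63$)
$\frac{3594265}{-1559743} + \frac{s{\left(\frac{-778 + 864}{-102 - -140} \right)}}{-4430763} = \frac{3594265}{-1559743} + \frac{63}{-4430763} = 3594265 \left(- \frac{1}{1559743}\right) + 63 \left(- \frac{1}{4430763}\right) = - \frac{3594265}{1559743} - \frac{7}{492307} = - \frac{1769492737556}{767872397101}$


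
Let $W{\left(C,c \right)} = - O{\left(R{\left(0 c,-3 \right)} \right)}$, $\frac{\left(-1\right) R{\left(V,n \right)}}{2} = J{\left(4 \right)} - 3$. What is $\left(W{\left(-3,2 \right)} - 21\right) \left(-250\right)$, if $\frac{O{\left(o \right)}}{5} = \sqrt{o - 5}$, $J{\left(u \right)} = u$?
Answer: $5250 + 1250 i \sqrt{7} \approx 5250.0 + 3307.2 i$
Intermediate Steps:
$R{\left(V,n \right)} = -2$ ($R{\left(V,n \right)} = - 2 \left(4 - 3\right) = \left(-2\right) 1 = -2$)
$O{\left(o \right)} = 5 \sqrt{-5 + o}$ ($O{\left(o \right)} = 5 \sqrt{o - 5} = 5 \sqrt{-5 + o}$)
$W{\left(C,c \right)} = - 5 i \sqrt{7}$ ($W{\left(C,c \right)} = - 5 \sqrt{-5 - 2} = - 5 \sqrt{-7} = - 5 i \sqrt{7}$)
$\left(W{\left(-3,2 \right)} - 21\right) \left(-250\right) = \left(- 5 i \sqrt{7} - 21\right) \left(-250\right) = \left(-21 - 5 i \sqrt{7}\right) \left(-250\right) = 5250 + 1250 i \sqrt{7}$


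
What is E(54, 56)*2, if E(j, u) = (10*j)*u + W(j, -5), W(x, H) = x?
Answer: 60588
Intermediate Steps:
E(j, u) = j + 10*j*u (E(j, u) = (10*j)*u + j = 10*j*u + j = j + 10*j*u)
E(54, 56)*2 = (54*(1 + 10*56))*2 = (54*(1 + 560))*2 = (54*561)*2 = 30294*2 = 60588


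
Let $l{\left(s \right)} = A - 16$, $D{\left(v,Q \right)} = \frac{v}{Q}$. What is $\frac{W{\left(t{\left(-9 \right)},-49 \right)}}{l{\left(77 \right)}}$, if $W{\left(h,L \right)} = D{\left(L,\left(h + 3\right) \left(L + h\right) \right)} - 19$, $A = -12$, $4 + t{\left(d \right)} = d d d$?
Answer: $\frac{10846389}{15984080} \approx 0.67857$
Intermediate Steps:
$t{\left(d \right)} = -4 + d^{3}$ ($t{\left(d \right)} = -4 + d d d = -4 + d^{2} d = -4 + d^{3}$)
$l{\left(s \right)} = -28$ ($l{\left(s \right)} = -12 - 16 = -28$)
$W{\left(h,L \right)} = -19 + \frac{L}{\left(3 + h\right) \left(L + h\right)}$ ($W{\left(h,L \right)} = \frac{L}{\left(h + 3\right) \left(L + h\right)} - 19 = \frac{L}{\left(3 + h\right) \left(L + h\right)} - 19 = -19 + \frac{L}{\left(3 + h\right) \left(L + h\right)}$)
$\frac{W{\left(t{\left(-9 \right)},-49 \right)}}{l{\left(77 \right)}} = \frac{-19 - \frac{49}{\left(-4 + \left(-9\right)^{3}\right)^{2} + 3 \left(-49\right) + 3 \left(-4 + \left(-9\right)^{3}\right) - 49 \left(-4 + \left(-9\right)^{3}\right)}}{-28} = \left(-19 - \frac{49}{\left(-4 - 729\right)^{2} - 147 + 3 \left(-4 - 729\right) - 49 \left(-4 - 729\right)}\right) \left(- \frac{1}{28}\right) = \left(-19 - \frac{49}{\left(-733\right)^{2} - 147 + 3 \left(-733\right) - -35917}\right) \left(- \frac{1}{28}\right) = \left(-19 - \frac{49}{537289 - 147 - 2199 + 35917}\right) \left(- \frac{1}{28}\right) = \left(-19 - \frac{49}{570860}\right) \left(- \frac{1}{28}\right) = \left(- \frac{10846389}{570860}\right) \left(- \frac{1}{28}\right) = \frac{10846389}{15984080}$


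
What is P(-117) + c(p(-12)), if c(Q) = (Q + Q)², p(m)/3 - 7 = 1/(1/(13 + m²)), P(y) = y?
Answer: 968139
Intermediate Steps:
p(m) = 60 + 3*m² (p(m) = 21 + 3/(1/(13 + m²)) = 21 + 3*(13 + m²) = 21 + (39 + 3*m²) = 60 + 3*m²)
c(Q) = 4*Q² (c(Q) = (2*Q)² = 4*Q²)
P(-117) + c(p(-12)) = -117 + 4*(60 + 3*(-12)²)² = -117 + 4*(60 + 3*144)² = -117 + 4*(60 + 432)² = -117 + 4*492² = -117 + 4*242064 = -117 + 968256 = 968139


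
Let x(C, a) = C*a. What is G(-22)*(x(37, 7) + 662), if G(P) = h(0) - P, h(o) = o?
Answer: 20262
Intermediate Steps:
G(P) = -P (G(P) = 0 - P = -P)
G(-22)*(x(37, 7) + 662) = (-1*(-22))*(37*7 + 662) = 22*(259 + 662) = 22*921 = 20262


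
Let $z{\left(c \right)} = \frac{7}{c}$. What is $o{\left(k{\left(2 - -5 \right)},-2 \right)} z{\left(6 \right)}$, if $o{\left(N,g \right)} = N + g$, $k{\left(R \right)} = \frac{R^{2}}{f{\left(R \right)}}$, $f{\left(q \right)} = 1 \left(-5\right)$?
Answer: $- \frac{413}{30} \approx -13.767$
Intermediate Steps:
$f{\left(q \right)} = -5$
$k{\left(R \right)} = - \frac{R^{2}}{5}$ ($k{\left(R \right)} = \frac{R^{2}}{-5} = R^{2} \left(- \frac{1}{5}\right) = - \frac{R^{2}}{5}$)
$o{\left(k{\left(2 - -5 \right)},-2 \right)} z{\left(6 \right)} = \left(- \frac{\left(2 - -5\right)^{2}}{5} - 2\right) \frac{7}{6} = \left(- \frac{\left(2 + 5\right)^{2}}{5} - 2\right) 7 \cdot \frac{1}{6} = \left(- \frac{7^{2}}{5} - 2\right) \frac{7}{6} = \left(\left(- \frac{1}{5}\right) 49 - 2\right) \frac{7}{6} = \left(- \frac{49}{5} - 2\right) \frac{7}{6} = \left(- \frac{59}{5}\right) \frac{7}{6} = - \frac{413}{30}$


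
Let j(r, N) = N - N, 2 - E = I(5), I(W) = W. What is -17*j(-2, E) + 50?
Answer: 50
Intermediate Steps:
E = -3 (E = 2 - 1*5 = 2 - 5 = -3)
j(r, N) = 0
-17*j(-2, E) + 50 = -17*0 + 50 = 0 + 50 = 50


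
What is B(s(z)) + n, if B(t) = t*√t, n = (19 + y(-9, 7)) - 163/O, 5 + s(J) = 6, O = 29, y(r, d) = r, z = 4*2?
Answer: 156/29 ≈ 5.3793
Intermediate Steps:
z = 8
s(J) = 1 (s(J) = -5 + 6 = 1)
n = 127/29 (n = (19 - 9) - 163/29 = 10 - 163*1/29 = 10 - 163/29 = 127/29 ≈ 4.3793)
B(t) = t^(3/2)
B(s(z)) + n = 1^(3/2) + 127/29 = 1 + 127/29 = 156/29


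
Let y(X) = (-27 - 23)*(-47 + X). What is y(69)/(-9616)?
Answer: 275/2404 ≈ 0.11439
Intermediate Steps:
y(X) = 2350 - 50*X (y(X) = -50*(-47 + X) = 2350 - 50*X)
y(69)/(-9616) = (2350 - 50*69)/(-9616) = (2350 - 3450)*(-1/9616) = -1100*(-1/9616) = 275/2404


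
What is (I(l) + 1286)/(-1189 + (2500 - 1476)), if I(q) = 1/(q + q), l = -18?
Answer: -9259/1188 ≈ -7.7938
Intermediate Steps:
I(q) = 1/(2*q)
(I(l) + 1286)/(-1189 + (2500 - 1476)) = ((½)/(-18) + 1286)/(-1189 + (2500 - 1476)) = ((½)*(-1/18) + 1286)/(-1189 + 1024) = (-1/36 + 1286)/(-165) = (46295/36)*(-1/165) = -9259/1188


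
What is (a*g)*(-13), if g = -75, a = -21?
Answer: -20475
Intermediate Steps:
(a*g)*(-13) = -21*(-75)*(-13) = 1575*(-13) = -20475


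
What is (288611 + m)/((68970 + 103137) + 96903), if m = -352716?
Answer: -12821/53802 ≈ -0.23830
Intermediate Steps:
(288611 + m)/((68970 + 103137) + 96903) = (288611 - 352716)/((68970 + 103137) + 96903) = -64105/(172107 + 96903) = -64105/269010 = -64105*1/269010 = -12821/53802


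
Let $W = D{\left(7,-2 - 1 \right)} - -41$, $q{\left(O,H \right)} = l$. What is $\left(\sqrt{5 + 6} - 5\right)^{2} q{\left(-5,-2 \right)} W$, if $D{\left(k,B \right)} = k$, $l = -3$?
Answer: $-5184 + 1440 \sqrt{11} \approx -408.06$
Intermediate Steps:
$q{\left(O,H \right)} = -3$
$W = 48$ ($W = 7 - -41 = 7 + 41 = 48$)
$\left(\sqrt{5 + 6} - 5\right)^{2} q{\left(-5,-2 \right)} W = \left(\sqrt{5 + 6} - 5\right)^{2} \left(\left(-3\right) 48\right) = \left(\sqrt{11} - 5\right)^{2} \left(-144\right) = \left(-5 + \sqrt{11}\right)^{2} \left(-144\right) = - 144 \left(-5 + \sqrt{11}\right)^{2}$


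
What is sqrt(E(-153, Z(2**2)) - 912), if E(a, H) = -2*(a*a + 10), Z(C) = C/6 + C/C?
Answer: 5*I*sqrt(1910) ≈ 218.52*I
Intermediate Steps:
Z(C) = 1 + C/6 (Z(C) = C*(1/6) + 1 = C/6 + 1 = 1 + C/6)
E(a, H) = -20 - 2*a**2 (E(a, H) = -2*(a**2 + 10) = -2*(10 + a**2) = -20 - 2*a**2)
sqrt(E(-153, Z(2**2)) - 912) = sqrt((-20 - 2*(-153)**2) - 912) = sqrt((-20 - 2*23409) - 912) = sqrt((-20 - 46818) - 912) = sqrt(-46838 - 912) = sqrt(-47750) = 5*I*sqrt(1910)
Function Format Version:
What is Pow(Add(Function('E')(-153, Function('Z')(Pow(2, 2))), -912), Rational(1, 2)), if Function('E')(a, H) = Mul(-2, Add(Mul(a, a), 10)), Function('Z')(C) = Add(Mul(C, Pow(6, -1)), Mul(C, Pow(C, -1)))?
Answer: Mul(5, I, Pow(1910, Rational(1, 2))) ≈ Mul(218.52, I)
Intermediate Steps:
Function('Z')(C) = Add(1, Mul(Rational(1, 6), C)) (Function('Z')(C) = Add(Mul(C, Rational(1, 6)), 1) = Add(Mul(Rational(1, 6), C), 1) = Add(1, Mul(Rational(1, 6), C)))
Function('E')(a, H) = Add(-20, Mul(-2, Pow(a, 2))) (Function('E')(a, H) = Mul(-2, Add(Pow(a, 2), 10)) = Mul(-2, Add(10, Pow(a, 2))) = Add(-20, Mul(-2, Pow(a, 2))))
Pow(Add(Function('E')(-153, Function('Z')(Pow(2, 2))), -912), Rational(1, 2)) = Pow(Add(Add(-20, Mul(-2, Pow(-153, 2))), -912), Rational(1, 2)) = Pow(Add(Add(-20, Mul(-2, 23409)), -912), Rational(1, 2)) = Pow(Add(Add(-20, -46818), -912), Rational(1, 2)) = Pow(Add(-46838, -912), Rational(1, 2)) = Pow(-47750, Rational(1, 2)) = Mul(5, I, Pow(1910, Rational(1, 2)))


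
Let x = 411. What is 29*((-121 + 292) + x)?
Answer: 16878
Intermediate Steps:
29*((-121 + 292) + x) = 29*((-121 + 292) + 411) = 29*(171 + 411) = 29*582 = 16878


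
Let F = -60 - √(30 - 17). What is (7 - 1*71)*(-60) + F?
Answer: 3780 - √13 ≈ 3776.4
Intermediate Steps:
F = -60 - √13 ≈ -63.606
(7 - 1*71)*(-60) + F = (7 - 1*71)*(-60) + (-60 - √13) = (7 - 71)*(-60) + (-60 - √13) = -64*(-60) + (-60 - √13) = 3840 + (-60 - √13) = 3780 - √13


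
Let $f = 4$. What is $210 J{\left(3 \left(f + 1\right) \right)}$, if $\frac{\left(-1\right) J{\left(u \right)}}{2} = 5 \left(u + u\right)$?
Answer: $-63000$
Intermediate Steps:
$J{\left(u \right)} = - 20 u$ ($J{\left(u \right)} = - 2 \cdot 5 \left(u + u\right) = - 2 \cdot 5 \cdot 2 u = - 2 \cdot 10 u = - 20 u$)
$210 J{\left(3 \left(f + 1\right) \right)} = 210 \left(- 20 \cdot 3 \left(4 + 1\right)\right) = 210 \left(- 20 \cdot 3 \cdot 5\right) = 210 \left(\left(-20\right) 15\right) = 210 \left(-300\right) = -63000$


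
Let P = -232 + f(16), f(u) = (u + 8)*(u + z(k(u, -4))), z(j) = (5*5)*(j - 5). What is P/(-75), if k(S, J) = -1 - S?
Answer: 13048/75 ≈ 173.97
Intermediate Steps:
z(j) = -125 + 25*j (z(j) = 25*(-5 + j) = -125 + 25*j)
f(u) = (-150 - 24*u)*(8 + u) (f(u) = (u + 8)*(u + (-125 + 25*(-1 - u))) = (8 + u)*(u + (-125 + (-25 - 25*u))) = (8 + u)*(u + (-150 - 25*u)) = (8 + u)*(-150 - 24*u) = (-150 - 24*u)*(8 + u))
P = -13048 (P = -232 + (-1200 - 342*16 - 24*16**2) = -232 + (-1200 - 5472 - 24*256) = -232 + (-1200 - 5472 - 6144) = -232 - 12816 = -13048)
P/(-75) = -13048/(-75) = -13048*(-1/75) = 13048/75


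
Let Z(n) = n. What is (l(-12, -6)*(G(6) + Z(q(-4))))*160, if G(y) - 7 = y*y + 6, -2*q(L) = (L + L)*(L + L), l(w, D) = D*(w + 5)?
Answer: 114240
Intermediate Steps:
l(w, D) = D*(5 + w)
q(L) = -2*L² (q(L) = -(L + L)*(L + L)/2 = -2*L*2*L/2 = -2*L²)
G(y) = 13 + y² (G(y) = 7 + (y*y + 6) = 7 + (y² + 6) = 7 + (6 + y²) = 13 + y²)
(l(-12, -6)*(G(6) + Z(q(-4))))*160 = ((-6*(5 - 12))*((13 + 6²) - 2*(-4)²))*160 = ((-6*(-7))*((13 + 36) - 2*16))*160 = (42*(49 - 32))*160 = (42*17)*160 = 714*160 = 114240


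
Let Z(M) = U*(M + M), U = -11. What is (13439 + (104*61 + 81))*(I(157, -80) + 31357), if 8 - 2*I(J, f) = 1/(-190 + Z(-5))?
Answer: 12459100563/20 ≈ 6.2295e+8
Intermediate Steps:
Z(M) = -22*M (Z(M) = -11*(M + M) = -22*M)
I(J, f) = 641/160 (I(J, f) = 4 - 1/(2*(-190 - 22*(-5))) = 4 - 1/(2*(-190 + 110)) = 4 - ½/(-80) = 4 - ½*(-1/80) = 4 + 1/160 = 641/160)
(13439 + (104*61 + 81))*(I(157, -80) + 31357) = (13439 + (104*61 + 81))*(641/160 + 31357) = (13439 + (6344 + 81))*(5017761/160) = (13439 + 6425)*(5017761/160) = 19864*(5017761/160) = 12459100563/20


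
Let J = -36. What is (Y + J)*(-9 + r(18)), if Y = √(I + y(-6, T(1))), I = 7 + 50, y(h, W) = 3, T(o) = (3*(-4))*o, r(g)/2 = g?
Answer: -972 + 54*√15 ≈ -762.86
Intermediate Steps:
r(g) = 2*g
T(o) = -12*o
I = 57
Y = 2*√15 (Y = √(57 + 3) = √60 = 2*√15 ≈ 7.7460)
(Y + J)*(-9 + r(18)) = (2*√15 - 36)*(-9 + 2*18) = (-36 + 2*√15)*(-9 + 36) = (-36 + 2*√15)*27 = -972 + 54*√15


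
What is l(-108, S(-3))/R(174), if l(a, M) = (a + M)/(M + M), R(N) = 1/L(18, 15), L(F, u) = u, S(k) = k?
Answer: 555/2 ≈ 277.50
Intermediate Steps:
R(N) = 1/15
l(a, M) = (M + a)/(2*M) (l(a, M) = (M + a)/((2*M)) = (M + a)*(1/(2*M)) = (M + a)/(2*M))
l(-108, S(-3))/R(174) = ((½)*(-3 - 108)/(-3))/(1/15) = ((½)*(-⅓)*(-111))*15 = (37/2)*15 = 555/2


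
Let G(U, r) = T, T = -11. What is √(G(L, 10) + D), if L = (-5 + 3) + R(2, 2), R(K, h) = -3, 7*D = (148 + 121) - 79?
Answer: √791/7 ≈ 4.0178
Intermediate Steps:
D = 190/7 (D = ((148 + 121) - 79)/7 = (269 - 79)/7 = (⅐)*190 = 190/7 ≈ 27.143)
L = -5 (L = (-5 + 3) - 3 = -2 - 3 = -5)
G(U, r) = -11
√(G(L, 10) + D) = √(-11 + 190/7) = √(113/7) = √791/7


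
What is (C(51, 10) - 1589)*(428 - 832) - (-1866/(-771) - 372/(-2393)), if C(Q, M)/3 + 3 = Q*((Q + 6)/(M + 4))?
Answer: 1695855399152/4305007 ≈ 3.9393e+5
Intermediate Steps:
C(Q, M) = -9 + 3*Q*(6 + Q)/(4 + M) (C(Q, M) = -9 + 3*(Q*((Q + 6)/(M + 4))) = -9 + 3*(Q*((6 + Q)/(4 + M))) = -9 + 3*(Q*(6 + Q)/(4 + M)) = -9 + 3*Q*(6 + Q)/(4 + M))
(C(51, 10) - 1589)*(428 - 832) - (-1866/(-771) - 372/(-2393)) = (3*(-12 + 51² - 3*10 + 6*51)/(4 + 10) - 1589)*(428 - 832) - (-1866/(-771) - 372/(-2393)) = (3*(-12 + 2601 - 30 + 306)/14 - 1589)*(-404) - (-1866*(-1/771) - 372*(-1/2393)) = (3*(1/14)*2865 - 1589)*(-404) - (622/257 + 372/2393) = (8595/14 - 1589)*(-404) - 1*1584050/615001 = -13651/14*(-404) - 1584050/615001 = 2757502/7 - 1584050/615001 = 1695855399152/4305007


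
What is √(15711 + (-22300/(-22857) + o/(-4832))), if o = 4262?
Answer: √2994461609968022955/13805628 ≈ 125.34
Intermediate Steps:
√(15711 + (-22300/(-22857) + o/(-4832))) = √(15711 + (-22300/(-22857) + 4262/(-4832))) = √(15711 + (-22300*(-1/22857) + 4262*(-1/4832))) = √(15711 + (22300/22857 - 2131/2416)) = √(15711 + 5168533/55222512) = √(867606054565/55222512) = √2994461609968022955/13805628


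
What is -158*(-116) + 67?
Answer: 18395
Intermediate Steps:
-158*(-116) + 67 = 18328 + 67 = 18395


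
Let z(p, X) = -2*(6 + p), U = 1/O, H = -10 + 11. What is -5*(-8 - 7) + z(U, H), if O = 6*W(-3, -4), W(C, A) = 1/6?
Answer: 61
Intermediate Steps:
W(C, A) = ⅙
O = 1 (O = 6*(⅙) = 1)
H = 1
U = 1 (U = 1/1 = 1)
z(p, X) = -12 - 2*p
-5*(-8 - 7) + z(U, H) = -5*(-8 - 7) + (-12 - 2*1) = -5*(-15) + (-12 - 2) = 75 - 14 = 61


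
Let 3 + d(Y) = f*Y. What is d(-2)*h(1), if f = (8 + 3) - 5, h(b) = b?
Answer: -15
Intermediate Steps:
f = 6 (f = 11 - 5 = 6)
d(Y) = -3 + 6*Y
d(-2)*h(1) = (-3 + 6*(-2))*1 = (-3 - 12)*1 = -15*1 = -15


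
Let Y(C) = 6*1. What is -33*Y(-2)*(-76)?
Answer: 15048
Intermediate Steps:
Y(C) = 6
-33*Y(-2)*(-76) = -33*6*(-76) = -198*(-76) = 15048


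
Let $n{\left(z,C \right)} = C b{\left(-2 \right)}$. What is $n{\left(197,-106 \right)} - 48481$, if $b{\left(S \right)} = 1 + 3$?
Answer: $-48905$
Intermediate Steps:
$b{\left(S \right)} = 4$
$n{\left(z,C \right)} = 4 C$ ($n{\left(z,C \right)} = C 4 = 4 C$)
$n{\left(197,-106 \right)} - 48481 = 4 \left(-106\right) - 48481 = -424 - 48481 = -48905$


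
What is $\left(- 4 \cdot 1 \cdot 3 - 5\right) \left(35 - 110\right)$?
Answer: $1275$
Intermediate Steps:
$\left(- 4 \cdot 1 \cdot 3 - 5\right) \left(35 - 110\right) = \left(\left(-4\right) 3 - 5\right) \left(-75\right) = \left(-12 - 5\right) \left(-75\right) = \left(-17\right) \left(-75\right) = 1275$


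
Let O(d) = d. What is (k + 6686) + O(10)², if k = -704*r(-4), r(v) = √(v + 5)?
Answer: 6082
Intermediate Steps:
r(v) = √(5 + v)
k = -704 (k = -704*√(5 - 4) = -704*√1 = -704*1 = -704)
(k + 6686) + O(10)² = (-704 + 6686) + 10² = 5982 + 100 = 6082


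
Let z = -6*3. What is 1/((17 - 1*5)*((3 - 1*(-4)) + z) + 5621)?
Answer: 1/5489 ≈ 0.00018218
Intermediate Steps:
z = -18
1/((17 - 1*5)*((3 - 1*(-4)) + z) + 5621) = 1/((17 - 1*5)*((3 - 1*(-4)) - 18) + 5621) = 1/((17 - 5)*((3 + 4) - 18) + 5621) = 1/(12*(7 - 18) + 5621) = 1/(12*(-11) + 5621) = 1/(-132 + 5621) = 1/5489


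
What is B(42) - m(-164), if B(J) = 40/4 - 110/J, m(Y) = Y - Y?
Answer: 155/21 ≈ 7.3810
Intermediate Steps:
m(Y) = 0
B(J) = 10 - 110/J (B(J) = 40*(¼) - 110/J = 10 - 110/J)
B(42) - m(-164) = (10 - 110/42) - 1*0 = (10 - 110*1/42) + 0 = (10 - 55/21) + 0 = 155/21 + 0 = 155/21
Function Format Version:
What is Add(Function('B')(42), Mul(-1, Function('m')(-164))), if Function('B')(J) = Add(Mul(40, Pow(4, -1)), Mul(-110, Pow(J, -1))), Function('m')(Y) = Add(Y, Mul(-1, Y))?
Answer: Rational(155, 21) ≈ 7.3810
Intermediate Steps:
Function('m')(Y) = 0
Function('B')(J) = Add(10, Mul(-110, Pow(J, -1))) (Function('B')(J) = Add(Mul(40, Rational(1, 4)), Mul(-110, Pow(J, -1))) = Add(10, Mul(-110, Pow(J, -1))))
Add(Function('B')(42), Mul(-1, Function('m')(-164))) = Add(Add(10, Mul(-110, Pow(42, -1))), Mul(-1, 0)) = Add(Add(10, Mul(-110, Rational(1, 42))), 0) = Add(Add(10, Rational(-55, 21)), 0) = Add(Rational(155, 21), 0) = Rational(155, 21)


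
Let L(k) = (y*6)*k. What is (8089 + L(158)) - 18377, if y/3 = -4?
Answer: -21664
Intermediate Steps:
y = -12 (y = 3*(-4) = -12)
L(k) = -72*k (L(k) = (-12*6)*k = -72*k)
(8089 + L(158)) - 18377 = (8089 - 72*158) - 18377 = (8089 - 11376) - 18377 = -3287 - 18377 = -21664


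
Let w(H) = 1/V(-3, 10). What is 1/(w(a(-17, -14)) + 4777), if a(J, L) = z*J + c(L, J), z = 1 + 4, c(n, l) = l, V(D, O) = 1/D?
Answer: 1/4774 ≈ 0.00020947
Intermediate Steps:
z = 5
a(J, L) = 6*J (a(J, L) = 5*J + J = 6*J)
w(H) = -3 (w(H) = 1/(1/(-3)) = 1/(-⅓) = -3)
1/(w(a(-17, -14)) + 4777) = 1/(-3 + 4777) = 1/4774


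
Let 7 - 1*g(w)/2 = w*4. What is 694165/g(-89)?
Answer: 694165/726 ≈ 956.15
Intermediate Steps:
g(w) = 14 - 8*w (g(w) = 14 - 2*w*4 = 14 - 8*w)
694165/g(-89) = 694165/(14 - 8*(-89)) = 694165/(14 + 712) = 694165/726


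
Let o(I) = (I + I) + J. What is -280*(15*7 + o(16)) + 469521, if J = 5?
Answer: 429761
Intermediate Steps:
o(I) = 5 + 2*I (o(I) = (I + I) + 5 = 2*I + 5 = 5 + 2*I)
-280*(15*7 + o(16)) + 469521 = -280*(15*7 + (5 + 2*16)) + 469521 = -280*(105 + (5 + 32)) + 469521 = -280*(105 + 37) + 469521 = -280*142 + 469521 = -39760 + 469521 = 429761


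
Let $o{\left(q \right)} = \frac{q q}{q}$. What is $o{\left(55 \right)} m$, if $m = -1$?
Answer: $-55$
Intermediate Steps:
$o{\left(q \right)} = q$ ($o{\left(q \right)} = \frac{q^{2}}{q} = q$)
$o{\left(55 \right)} m = 55 \left(-1\right) = -55$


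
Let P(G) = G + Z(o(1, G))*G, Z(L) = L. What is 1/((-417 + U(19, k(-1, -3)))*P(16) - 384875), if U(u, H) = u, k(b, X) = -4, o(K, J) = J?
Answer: -1/493131 ≈ -2.0279e-6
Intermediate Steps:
P(G) = G + G² (P(G) = G + G*G = G + G²)
1/((-417 + U(19, k(-1, -3)))*P(16) - 384875) = 1/((-417 + 19)*(16*(1 + 16)) - 384875) = 1/(-6368*17 - 384875) = 1/(-398*272 - 384875) = 1/(-108256 - 384875) = 1/(-493131) = -1/493131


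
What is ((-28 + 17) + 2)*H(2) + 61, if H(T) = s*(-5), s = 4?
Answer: 241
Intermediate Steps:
H(T) = -20 (H(T) = 4*(-5) = -20)
((-28 + 17) + 2)*H(2) + 61 = ((-28 + 17) + 2)*(-20) + 61 = (-11 + 2)*(-20) + 61 = -9*(-20) + 61 = 180 + 61 = 241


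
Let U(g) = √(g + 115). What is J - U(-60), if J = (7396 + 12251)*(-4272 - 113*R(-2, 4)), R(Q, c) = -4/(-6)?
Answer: -85412058 - √55 ≈ -8.5412e+7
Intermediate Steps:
U(g) = √(115 + g)
R(Q, c) = ⅔ (R(Q, c) = -4*(-⅙) = ⅔)
J = -85412058 (J = (7396 + 12251)*(-4272 - 113*⅔) = 19647*(-4272 - 226/3) = 19647*(-13042/3) = -85412058)
J - U(-60) = -85412058 - √(115 - 60) = -85412058 - √55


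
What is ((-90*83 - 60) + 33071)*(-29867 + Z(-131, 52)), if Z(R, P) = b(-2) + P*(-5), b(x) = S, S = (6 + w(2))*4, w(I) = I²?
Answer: -768452067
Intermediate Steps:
S = 40 (S = (6 + 2²)*4 = (6 + 4)*4 = 10*4 = 40)
b(x) = 40
Z(R, P) = 40 - 5*P (Z(R, P) = 40 + P*(-5) = 40 - 5*P)
((-90*83 - 60) + 33071)*(-29867 + Z(-131, 52)) = ((-90*83 - 60) + 33071)*(-29867 + (40 - 5*52)) = ((-7470 - 60) + 33071)*(-29867 + (40 - 260)) = (-7530 + 33071)*(-29867 - 220) = 25541*(-30087) = -768452067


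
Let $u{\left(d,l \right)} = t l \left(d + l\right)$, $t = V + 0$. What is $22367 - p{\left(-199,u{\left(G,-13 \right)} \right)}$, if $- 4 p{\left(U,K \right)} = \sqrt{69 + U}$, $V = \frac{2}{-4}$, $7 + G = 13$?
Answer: $22367 + \frac{i \sqrt{130}}{4} \approx 22367.0 + 2.8504 i$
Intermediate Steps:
$G = 6$ ($G = -7 + 13 = 6$)
$V = - \frac{1}{2}$ ($V = 2 \left(- \frac{1}{4}\right) = - \frac{1}{2} \approx -0.5$)
$t = - \frac{1}{2}$ ($t = - \frac{1}{2} + 0 = - \frac{1}{2} \approx -0.5$)
$u{\left(d,l \right)} = - \frac{l \left(d + l\right)}{2}$ ($u{\left(d,l \right)} = - \frac{l}{2} \left(d + l\right) = - \frac{l \left(d + l\right)}{2}$)
$p{\left(U,K \right)} = - \frac{\sqrt{69 + U}}{4}$
$22367 - p{\left(-199,u{\left(G,-13 \right)} \right)} = 22367 - - \frac{\sqrt{69 - 199}}{4} = 22367 - - \frac{\sqrt{-130}}{4} = 22367 - - \frac{i \sqrt{130}}{4} = 22367 + \frac{i \sqrt{130}}{4}$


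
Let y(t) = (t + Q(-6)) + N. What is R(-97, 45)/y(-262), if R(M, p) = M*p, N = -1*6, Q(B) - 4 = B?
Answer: 97/6 ≈ 16.167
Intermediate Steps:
Q(B) = 4 + B
N = -6
y(t) = -8 + t (y(t) = (t + (4 - 6)) - 6 = (t - 2) - 6 = (-2 + t) - 6 = -8 + t)
R(-97, 45)/y(-262) = (-97*45)/(-8 - 262) = -4365/(-270) = -4365*(-1/270) = 97/6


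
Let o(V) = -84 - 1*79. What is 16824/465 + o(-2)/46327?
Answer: 259776551/7180685 ≈ 36.177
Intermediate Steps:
o(V) = -163 (o(V) = -84 - 79 = -163)
16824/465 + o(-2)/46327 = 16824/465 - 163/46327 = 16824*(1/465) - 163*1/46327 = 5608/155 - 163/46327 = 259776551/7180685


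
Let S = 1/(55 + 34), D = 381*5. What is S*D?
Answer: 1905/89 ≈ 21.404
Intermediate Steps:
D = 1905
S = 1/89 ≈ 0.011236
S*D = (1/89)*1905 = 1905/89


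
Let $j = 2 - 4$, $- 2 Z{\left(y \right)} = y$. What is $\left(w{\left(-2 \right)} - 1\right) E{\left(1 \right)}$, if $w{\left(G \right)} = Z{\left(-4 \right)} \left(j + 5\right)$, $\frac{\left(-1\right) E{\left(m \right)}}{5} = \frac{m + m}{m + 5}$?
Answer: $- \frac{25}{3} \approx -8.3333$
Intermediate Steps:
$Z{\left(y \right)} = - \frac{y}{2}$
$E{\left(m \right)} = - \frac{10 m}{5 + m}$ ($E{\left(m \right)} = - 5 \frac{m + m}{m + 5} = - 5 \frac{2 m}{5 + m} = - \frac{10 m}{5 + m}$)
$j = -2$ ($j = 2 - 4 = -2$)
$w{\left(G \right)} = 6$ ($w{\left(G \right)} = \left(- \frac{1}{2}\right) \left(-4\right) \left(-2 + 5\right) = 2 \cdot 3 = 6$)
$\left(w{\left(-2 \right)} - 1\right) E{\left(1 \right)} = \left(6 - 1\right) \left(\left(-10\right) 1 \frac{1}{5 + 1}\right) = 5 \left(\left(-10\right) 1 \cdot \frac{1}{6}\right) = 5 \left(- \frac{5}{3}\right) = - \frac{25}{3}$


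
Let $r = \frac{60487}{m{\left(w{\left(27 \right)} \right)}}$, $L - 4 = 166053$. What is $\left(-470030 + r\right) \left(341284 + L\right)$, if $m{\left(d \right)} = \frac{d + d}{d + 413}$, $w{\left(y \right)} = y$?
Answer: $\frac{312689478530}{27} \approx 1.1581 \cdot 10^{10}$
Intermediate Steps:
$L = 166057$ ($L = 4 + 166053 = 166057$)
$m{\left(d \right)} = \frac{2 d}{413 + d}$
$r = \frac{13307140}{27}$ ($r = \frac{60487}{2 \cdot 27 \frac{1}{413 + 27}} = \frac{60487}{2 \cdot 27 \cdot \frac{1}{440}} = \frac{60487}{\frac{27}{220}} = 60487 \cdot \frac{220}{27} = \frac{13307140}{27} \approx 4.9286 \cdot 10^{5}$)
$\left(-470030 + r\right) \left(341284 + L\right) = \left(-470030 + \frac{13307140}{27}\right) \left(341284 + 166057\right) = \frac{616330}{27} \cdot 507341 = \frac{312689478530}{27}$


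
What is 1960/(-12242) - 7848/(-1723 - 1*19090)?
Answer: 27640868/127396373 ≈ 0.21697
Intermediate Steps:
1960/(-12242) - 7848/(-1723 - 1*19090) = 1960*(-1/12242) - 7848/(-1723 - 19090) = -980/6121 - 7848/(-20813) = -980/6121 - 7848*(-1/20813) = -980/6121 + 7848/20813 = 27640868/127396373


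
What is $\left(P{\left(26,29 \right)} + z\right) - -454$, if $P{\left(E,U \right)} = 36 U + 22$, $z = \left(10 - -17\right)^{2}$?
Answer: $2249$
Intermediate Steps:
$z = 729$ ($z = \left(10 + 17\right)^{2} = 27^{2} = 729$)
$P{\left(E,U \right)} = 22 + 36 U$
$\left(P{\left(26,29 \right)} + z\right) - -454 = \left(\left(22 + 36 \cdot 29\right) + 729\right) - -454 = \left(\left(22 + 1044\right) + 729\right) + 454 = \left(1066 + 729\right) + 454 = 1795 + 454 = 2249$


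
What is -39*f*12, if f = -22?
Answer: 10296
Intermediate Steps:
-39*f*12 = -39*(-22)*12 = 858*12 = 10296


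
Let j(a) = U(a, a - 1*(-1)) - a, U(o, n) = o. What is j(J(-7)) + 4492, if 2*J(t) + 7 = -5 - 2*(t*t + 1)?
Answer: 4492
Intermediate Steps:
J(t) = -7 - t² (J(t) = -7/2 + (-5 - 2*(t*t + 1))/2 = -7/2 + (-5 - 2*(t² + 1))/2 = -7/2 + (-5 - 2*(1 + t²))/2 = -7/2 + (-5 + (-2 - 2*t²))/2 = -7/2 + (-7 - 2*t²)/2 = -7/2 + (-7/2 - t²) = -7 - t²)
j(a) = 0 (j(a) = a - a = 0)
j(J(-7)) + 4492 = 0 + 4492 = 4492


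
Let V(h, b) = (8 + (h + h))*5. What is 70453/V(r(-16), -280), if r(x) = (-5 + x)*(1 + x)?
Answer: 70453/3190 ≈ 22.086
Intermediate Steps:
r(x) = (1 + x)*(-5 + x)
V(h, b) = 40 + 10*h (V(h, b) = (8 + 2*h)*5 = 40 + 10*h)
70453/V(r(-16), -280) = 70453/(40 + 10*(-5 + (-16)² - 4*(-16))) = 70453/(40 + 10*(-5 + 256 + 64)) = 70453/(40 + 10*315) = 70453/(40 + 3150) = 70453/3190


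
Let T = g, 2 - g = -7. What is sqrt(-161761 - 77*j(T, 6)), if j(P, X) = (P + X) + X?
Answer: I*sqrt(163378) ≈ 404.2*I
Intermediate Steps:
g = 9 (g = 2 - 1*(-7) = 2 + 7 = 9)
T = 9
j(P, X) = P + 2*X
sqrt(-161761 - 77*j(T, 6)) = sqrt(-161761 - 77*(9 + 2*6)) = sqrt(-161761 - 77*(9 + 12)) = sqrt(-161761 - 77*21) = sqrt(-161761 - 1617) = sqrt(-163378) = I*sqrt(163378)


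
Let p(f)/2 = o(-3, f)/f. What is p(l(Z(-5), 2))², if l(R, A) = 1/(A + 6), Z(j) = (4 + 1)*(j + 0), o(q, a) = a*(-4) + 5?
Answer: 5184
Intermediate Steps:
o(q, a) = 5 - 4*a (o(q, a) = -4*a + 5 = 5 - 4*a)
Z(j) = 5*j
l(R, A) = 1/(6 + A)
p(f) = 2*(5 - 4*f)/f (p(f) = 2*((5 - 4*f)/f) = 2*(5 - 4*f)/f)
p(l(Z(-5), 2))² = (-8 + 10/(1/(6 + 2)))² = (-8 + 10/(1/8))² = (-8 + 10/(⅛))² = (-8 + 10*8)² = (-8 + 80)² = 72² = 5184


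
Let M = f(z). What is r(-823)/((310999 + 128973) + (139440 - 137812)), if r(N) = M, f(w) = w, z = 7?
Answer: 7/441600 ≈ 1.5851e-5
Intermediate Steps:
M = 7
r(N) = 7
r(-823)/((310999 + 128973) + (139440 - 137812)) = 7/((310999 + 128973) + (139440 - 137812)) = 7/(439972 + 1628) = 7/441600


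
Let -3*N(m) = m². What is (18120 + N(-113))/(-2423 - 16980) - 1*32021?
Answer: -1863951980/58209 ≈ -32022.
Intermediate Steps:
N(m) = -m²/3
(18120 + N(-113))/(-2423 - 16980) - 1*32021 = (18120 - ⅓*(-113)²)/(-2423 - 16980) - 1*32021 = (18120 - ⅓*12769)/(-19403) - 32021 = (18120 - 12769/3)*(-1/19403) - 32021 = (41591/3)*(-1/19403) - 32021 = -41591/58209 - 32021 = -1863951980/58209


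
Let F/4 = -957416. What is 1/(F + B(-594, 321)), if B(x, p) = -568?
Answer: -1/3830232 ≈ -2.6108e-7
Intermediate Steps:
F = -3829664 (F = 4*(-957416) = -3829664)
1/(F + B(-594, 321)) = 1/(-3829664 - 568) = 1/(-3830232) = -1/3830232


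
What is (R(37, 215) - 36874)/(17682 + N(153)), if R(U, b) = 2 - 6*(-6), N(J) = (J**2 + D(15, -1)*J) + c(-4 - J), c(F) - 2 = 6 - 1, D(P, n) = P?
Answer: -36836/43393 ≈ -0.84889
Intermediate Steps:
c(F) = 7 (c(F) = 2 + (6 - 1) = 2 + 5 = 7)
N(J) = 7 + J**2 + 15*J (N(J) = (J**2 + 15*J) + 7 = 7 + J**2 + 15*J)
R(U, b) = 38 (R(U, b) = 2 + 36 = 38)
(R(37, 215) - 36874)/(17682 + N(153)) = (38 - 36874)/(17682 + (7 + 153**2 + 15*153)) = -36836/(17682 + (7 + 23409 + 2295)) = -36836/(17682 + 25711) = -36836/43393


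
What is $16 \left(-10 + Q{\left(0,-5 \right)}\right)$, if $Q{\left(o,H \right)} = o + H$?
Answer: $-240$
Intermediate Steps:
$Q{\left(o,H \right)} = H + o$
$16 \left(-10 + Q{\left(0,-5 \right)}\right) = 16 \left(-10 + \left(-5 + 0\right)\right) = 16 \left(-10 - 5\right) = 16 \left(-15\right) = -240$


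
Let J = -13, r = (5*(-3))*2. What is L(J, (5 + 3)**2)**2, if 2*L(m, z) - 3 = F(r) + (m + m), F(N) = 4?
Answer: 361/4 ≈ 90.250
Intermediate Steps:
r = -30 (r = -15*2 = -30)
L(m, z) = 7/2 + m (L(m, z) = 3/2 + (4 + (m + m))/2 = 3/2 + (4 + 2*m)/2 = 3/2 + (2 + m) = 7/2 + m)
L(J, (5 + 3)**2)**2 = (7/2 - 13)**2 = (-19/2)**2 = 361/4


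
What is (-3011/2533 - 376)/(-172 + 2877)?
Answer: -955419/6851765 ≈ -0.13944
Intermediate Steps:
(-3011/2533 - 376)/(-172 + 2877) = (-3011*1/2533 - 376)/2705 = (-3011/2533 - 376)*(1/2705) = -955419/2533*1/2705 = -955419/6851765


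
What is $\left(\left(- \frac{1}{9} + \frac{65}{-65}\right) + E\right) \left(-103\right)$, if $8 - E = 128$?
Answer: $\frac{112270}{9} \approx 12474.0$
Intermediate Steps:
$E = -120$ ($E = 8 - 128 = -120$)
$\left(\left(- \frac{1}{9} + \frac{65}{-65}\right) + E\right) \left(-103\right) = \left(\left(- \frac{1}{9} + \frac{65}{-65}\right) - 120\right) \left(-103\right) = \left(\left(\left(-1\right) \frac{1}{9} + 65 \left(- \frac{1}{65}\right)\right) - 120\right) \left(-103\right) = \left(\left(- \frac{1}{9} - 1\right) - 120\right) \left(-103\right) = \left(- \frac{10}{9} - 120\right) \left(-103\right) = \left(- \frac{1090}{9}\right) \left(-103\right) = \frac{112270}{9}$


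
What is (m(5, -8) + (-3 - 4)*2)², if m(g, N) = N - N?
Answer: 196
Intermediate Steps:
m(g, N) = 0
(m(5, -8) + (-3 - 4)*2)² = (0 + (-3 - 4)*2)² = (0 - 7*2)² = (0 - 14)² = (-14)² = 196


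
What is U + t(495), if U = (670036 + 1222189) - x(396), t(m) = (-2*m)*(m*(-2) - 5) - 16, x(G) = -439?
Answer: 2877698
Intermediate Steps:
t(m) = -16 - 2*m*(-5 - 2*m) (t(m) = (-2*m)*(-2*m - 5) - 16 = (-2*m)*(-5 - 2*m) - 16 = -2*m*(-5 - 2*m) - 16 = -16 - 2*m*(-5 - 2*m))
U = 1892664 (U = (670036 + 1222189) - 1*(-439) = 1892225 + 439 = 1892664)
U + t(495) = 1892664 + (-16 + 4*495² + 10*495) = 1892664 + (-16 + 4*245025 + 4950) = 1892664 + (-16 + 980100 + 4950) = 1892664 + 985034 = 2877698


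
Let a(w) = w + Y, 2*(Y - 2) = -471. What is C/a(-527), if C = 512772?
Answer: -26296/39 ≈ -674.26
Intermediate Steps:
Y = -467/2 (Y = 2 + (1/2)*(-471) = 2 - 471/2 = -467/2 ≈ -233.50)
a(w) = -467/2 + w (a(w) = w - 467/2 = -467/2 + w)
C/a(-527) = 512772/(-467/2 - 527) = 512772/(-1521/2) = 512772*(-2/1521) = -26296/39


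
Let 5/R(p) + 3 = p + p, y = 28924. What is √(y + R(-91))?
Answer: √39596919/37 ≈ 170.07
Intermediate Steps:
R(p) = 5/(-3 + 2*p) (R(p) = 5/(-3 + (p + p)) = 5/(-3 + 2*p))
√(y + R(-91)) = √(28924 + 5/(-3 + 2*(-91))) = √(28924 + 5/(-3 - 182)) = √(28924 + 5/(-185)) = √(28924 + 5*(-1/185)) = √(28924 - 1/37) = √(1070187/37) = √39596919/37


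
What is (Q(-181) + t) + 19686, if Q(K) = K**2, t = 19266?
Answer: 71713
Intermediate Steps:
(Q(-181) + t) + 19686 = ((-181)**2 + 19266) + 19686 = (32761 + 19266) + 19686 = 52027 + 19686 = 71713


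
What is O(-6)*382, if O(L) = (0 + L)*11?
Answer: -25212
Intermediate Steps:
O(L) = 11*L (O(L) = L*11 = 11*L)
O(-6)*382 = (11*(-6))*382 = -66*382 = -25212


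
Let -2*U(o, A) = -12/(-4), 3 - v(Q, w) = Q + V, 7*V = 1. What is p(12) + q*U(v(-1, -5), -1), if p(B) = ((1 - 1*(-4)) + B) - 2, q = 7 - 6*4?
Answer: 81/2 ≈ 40.500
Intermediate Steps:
V = ⅐ (V = (⅐)*1 = ⅐ ≈ 0.14286)
q = -17 (q = 7 - 24 = -17)
v(Q, w) = 20/7 - Q (v(Q, w) = 3 - (Q + ⅐) = 3 - (⅐ + Q) = 3 + (-⅐ - Q) = 20/7 - Q)
U(o, A) = -3/2 (U(o, A) = -(-6)/(-4) = -(-6)*(-1)/4 = -½*3 = -3/2)
p(B) = 3 + B (p(B) = ((1 + 4) + B) - 2 = (5 + B) - 2 = 3 + B)
p(12) + q*U(v(-1, -5), -1) = (3 + 12) - 17*(-3/2) = 15 + 51/2 = 81/2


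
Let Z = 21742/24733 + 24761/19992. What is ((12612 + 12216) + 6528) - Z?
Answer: 15503307656539/494462136 ≈ 31354.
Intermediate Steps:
Z = 1047079877/494462136 (Z = 21742*(1/24733) + 24761*(1/19992) = 21742/24733 + 24761/19992 = 1047079877/494462136 ≈ 2.1176)
((12612 + 12216) + 6528) - Z = ((12612 + 12216) + 6528) - 1*1047079877/494462136 = (24828 + 6528) - 1047079877/494462136 = 31356 - 1047079877/494462136 = 15503307656539/494462136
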